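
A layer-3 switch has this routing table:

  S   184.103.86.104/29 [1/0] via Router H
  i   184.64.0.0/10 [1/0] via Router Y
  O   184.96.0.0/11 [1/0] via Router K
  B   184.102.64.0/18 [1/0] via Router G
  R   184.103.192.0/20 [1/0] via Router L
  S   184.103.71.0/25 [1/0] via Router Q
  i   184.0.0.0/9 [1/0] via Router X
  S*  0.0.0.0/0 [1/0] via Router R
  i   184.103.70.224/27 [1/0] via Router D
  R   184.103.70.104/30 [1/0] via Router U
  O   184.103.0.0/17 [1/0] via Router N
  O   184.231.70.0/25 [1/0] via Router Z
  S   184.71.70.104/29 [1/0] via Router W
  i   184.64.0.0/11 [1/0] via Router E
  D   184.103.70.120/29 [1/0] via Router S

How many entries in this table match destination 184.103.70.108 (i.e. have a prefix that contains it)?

5

Prefixes containing 184.103.70.108:
  0.0.0.0/0 (default, matches everything)
  184.0.0.0/9 (184.0.0.0 - 184.127.255.255)
  184.64.0.0/10 (184.64.0.0 - 184.127.255.255)
  184.96.0.0/11 (184.96.0.0 - 184.127.255.255)
  184.103.0.0/17 (184.103.0.0 - 184.103.127.255)
Total matching entries: 5.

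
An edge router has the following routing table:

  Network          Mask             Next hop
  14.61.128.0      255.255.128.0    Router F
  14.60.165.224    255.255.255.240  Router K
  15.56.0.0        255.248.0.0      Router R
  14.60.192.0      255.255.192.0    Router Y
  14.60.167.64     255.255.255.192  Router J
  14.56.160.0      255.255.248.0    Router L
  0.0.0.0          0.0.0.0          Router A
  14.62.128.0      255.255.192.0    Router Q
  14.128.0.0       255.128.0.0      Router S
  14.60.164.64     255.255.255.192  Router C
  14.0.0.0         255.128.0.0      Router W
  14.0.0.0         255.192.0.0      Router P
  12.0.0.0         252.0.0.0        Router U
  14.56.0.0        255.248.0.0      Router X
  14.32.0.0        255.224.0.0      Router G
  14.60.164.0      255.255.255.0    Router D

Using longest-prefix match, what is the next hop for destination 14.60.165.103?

Routes whose prefix contains 14.60.165.103:
  0.0.0.0/0 (default, matches everything) -> Router A
  12.0.0.0/6 (12.0.0.0 - 15.255.255.255) -> Router U
  14.0.0.0/9 (14.0.0.0 - 14.127.255.255) -> Router W
  14.0.0.0/10 (14.0.0.0 - 14.63.255.255) -> Router P
  14.32.0.0/11 (14.32.0.0 - 14.63.255.255) -> Router G
  14.56.0.0/13 (14.56.0.0 - 14.63.255.255) -> Router X
More-specific entries that do NOT match:
  14.60.165.224/28 (14.60.165.224 - 14.60.165.239) does not contain 14.60.165.103
  14.60.167.64/26 (14.60.167.64 - 14.60.167.127) does not contain 14.60.165.103
  14.60.164.64/26 (14.60.164.64 - 14.60.164.127) does not contain 14.60.165.103
  14.60.164.0/24 (14.60.164.0 - 14.60.164.255) does not contain 14.60.165.103
  14.56.160.0/21 (14.56.160.0 - 14.56.167.255) does not contain 14.60.165.103
  14.60.192.0/18 (14.60.192.0 - 14.60.255.255) does not contain 14.60.165.103
  14.62.128.0/18 (14.62.128.0 - 14.62.191.255) does not contain 14.60.165.103
  14.61.128.0/17 (14.61.128.0 - 14.61.255.255) does not contain 14.60.165.103
Longest matching prefix is /13 -> next hop Router X.

Router X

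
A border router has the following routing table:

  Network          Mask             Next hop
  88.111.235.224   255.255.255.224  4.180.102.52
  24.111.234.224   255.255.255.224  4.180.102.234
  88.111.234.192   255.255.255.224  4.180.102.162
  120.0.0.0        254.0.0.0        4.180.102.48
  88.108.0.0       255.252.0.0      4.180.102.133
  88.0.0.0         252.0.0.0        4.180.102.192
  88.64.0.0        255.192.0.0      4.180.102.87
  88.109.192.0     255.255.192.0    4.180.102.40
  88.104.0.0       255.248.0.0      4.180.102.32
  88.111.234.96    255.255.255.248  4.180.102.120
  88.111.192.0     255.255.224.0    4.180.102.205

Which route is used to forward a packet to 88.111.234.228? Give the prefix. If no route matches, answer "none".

Entries matching 88.111.234.228:
  88.0.0.0/6 (88.0.0.0 - 91.255.255.255)
  88.64.0.0/10 (88.64.0.0 - 88.127.255.255)
  88.104.0.0/13 (88.104.0.0 - 88.111.255.255)
  88.108.0.0/14 (88.108.0.0 - 88.111.255.255)
Most specific is 88.108.0.0/14.

88.108.0.0/14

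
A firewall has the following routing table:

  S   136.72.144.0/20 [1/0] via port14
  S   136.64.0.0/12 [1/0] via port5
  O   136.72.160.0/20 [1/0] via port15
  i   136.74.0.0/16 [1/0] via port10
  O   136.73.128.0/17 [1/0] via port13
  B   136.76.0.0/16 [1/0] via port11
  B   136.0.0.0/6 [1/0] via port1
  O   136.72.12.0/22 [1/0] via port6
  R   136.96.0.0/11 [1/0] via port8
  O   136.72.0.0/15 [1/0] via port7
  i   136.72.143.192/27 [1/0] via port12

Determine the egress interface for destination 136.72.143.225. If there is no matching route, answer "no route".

port7

Routes whose prefix contains 136.72.143.225:
  136.0.0.0/6 (136.0.0.0 - 139.255.255.255) -> port1
  136.64.0.0/12 (136.64.0.0 - 136.79.255.255) -> port5
  136.72.0.0/15 (136.72.0.0 - 136.73.255.255) -> port7
More-specific entries that do NOT match:
  136.72.143.192/27 (136.72.143.192 - 136.72.143.223) does not contain 136.72.143.225
  136.72.12.0/22 (136.72.12.0 - 136.72.15.255) does not contain 136.72.143.225
  136.72.144.0/20 (136.72.144.0 - 136.72.159.255) does not contain 136.72.143.225
  136.72.160.0/20 (136.72.160.0 - 136.72.175.255) does not contain 136.72.143.225
  136.73.128.0/17 (136.73.128.0 - 136.73.255.255) does not contain 136.72.143.225
  136.74.0.0/16 (136.74.0.0 - 136.74.255.255) does not contain 136.72.143.225
  136.76.0.0/16 (136.76.0.0 - 136.76.255.255) does not contain 136.72.143.225
Longest matching prefix is /15 -> interface port7.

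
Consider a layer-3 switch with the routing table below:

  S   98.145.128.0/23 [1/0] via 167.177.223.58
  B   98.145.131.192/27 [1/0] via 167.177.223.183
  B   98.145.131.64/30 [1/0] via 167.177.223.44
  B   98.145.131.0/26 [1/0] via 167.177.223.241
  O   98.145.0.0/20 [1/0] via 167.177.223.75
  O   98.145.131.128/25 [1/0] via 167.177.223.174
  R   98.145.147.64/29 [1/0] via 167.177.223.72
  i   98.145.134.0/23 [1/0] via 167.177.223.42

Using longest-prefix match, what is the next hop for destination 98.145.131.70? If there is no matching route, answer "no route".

no route

No entry's prefix contains 98.145.131.70; there is no default route.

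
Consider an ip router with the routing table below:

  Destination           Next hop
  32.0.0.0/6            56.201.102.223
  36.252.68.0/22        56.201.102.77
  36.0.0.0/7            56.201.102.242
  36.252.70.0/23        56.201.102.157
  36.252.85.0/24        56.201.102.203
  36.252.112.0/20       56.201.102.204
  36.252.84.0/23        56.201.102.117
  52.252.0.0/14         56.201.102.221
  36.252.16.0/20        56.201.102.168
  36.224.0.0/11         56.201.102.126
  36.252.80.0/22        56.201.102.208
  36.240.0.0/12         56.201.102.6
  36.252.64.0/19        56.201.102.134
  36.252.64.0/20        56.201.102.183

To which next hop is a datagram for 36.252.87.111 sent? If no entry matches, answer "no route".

Routes whose prefix contains 36.252.87.111:
  36.0.0.0/7 (36.0.0.0 - 37.255.255.255) -> 56.201.102.242
  36.224.0.0/11 (36.224.0.0 - 36.255.255.255) -> 56.201.102.126
  36.240.0.0/12 (36.240.0.0 - 36.255.255.255) -> 56.201.102.6
  36.252.64.0/19 (36.252.64.0 - 36.252.95.255) -> 56.201.102.134
More-specific entries that do NOT match:
  36.252.85.0/24 (36.252.85.0 - 36.252.85.255) does not contain 36.252.87.111
  36.252.70.0/23 (36.252.70.0 - 36.252.71.255) does not contain 36.252.87.111
  36.252.84.0/23 (36.252.84.0 - 36.252.85.255) does not contain 36.252.87.111
  36.252.68.0/22 (36.252.68.0 - 36.252.71.255) does not contain 36.252.87.111
  36.252.80.0/22 (36.252.80.0 - 36.252.83.255) does not contain 36.252.87.111
  36.252.112.0/20 (36.252.112.0 - 36.252.127.255) does not contain 36.252.87.111
  36.252.16.0/20 (36.252.16.0 - 36.252.31.255) does not contain 36.252.87.111
  36.252.64.0/20 (36.252.64.0 - 36.252.79.255) does not contain 36.252.87.111
Longest matching prefix is /19 -> next hop 56.201.102.134.

56.201.102.134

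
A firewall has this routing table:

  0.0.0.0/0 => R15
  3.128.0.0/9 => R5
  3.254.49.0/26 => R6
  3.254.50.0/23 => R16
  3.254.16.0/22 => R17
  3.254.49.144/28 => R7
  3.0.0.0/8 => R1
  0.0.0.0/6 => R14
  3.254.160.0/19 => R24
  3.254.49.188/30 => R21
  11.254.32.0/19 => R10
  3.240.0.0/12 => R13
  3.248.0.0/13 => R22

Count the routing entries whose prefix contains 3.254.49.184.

Prefixes containing 3.254.49.184:
  0.0.0.0/0 (default, matches everything)
  0.0.0.0/6 (0.0.0.0 - 3.255.255.255)
  3.0.0.0/8 (3.0.0.0 - 3.255.255.255)
  3.128.0.0/9 (3.128.0.0 - 3.255.255.255)
  3.240.0.0/12 (3.240.0.0 - 3.255.255.255)
  3.248.0.0/13 (3.248.0.0 - 3.255.255.255)
Total matching entries: 6.

6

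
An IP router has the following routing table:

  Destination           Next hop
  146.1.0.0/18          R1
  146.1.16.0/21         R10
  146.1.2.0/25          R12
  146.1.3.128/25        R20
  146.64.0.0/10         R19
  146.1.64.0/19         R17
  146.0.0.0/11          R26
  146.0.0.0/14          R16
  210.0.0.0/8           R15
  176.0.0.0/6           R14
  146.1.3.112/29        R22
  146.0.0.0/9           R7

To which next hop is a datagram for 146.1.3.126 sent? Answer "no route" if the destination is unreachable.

Routes whose prefix contains 146.1.3.126:
  146.0.0.0/9 (146.0.0.0 - 146.127.255.255) -> R7
  146.0.0.0/11 (146.0.0.0 - 146.31.255.255) -> R26
  146.0.0.0/14 (146.0.0.0 - 146.3.255.255) -> R16
  146.1.0.0/18 (146.1.0.0 - 146.1.63.255) -> R1
More-specific entries that do NOT match:
  146.1.3.112/29 (146.1.3.112 - 146.1.3.119) does not contain 146.1.3.126
  146.1.2.0/25 (146.1.2.0 - 146.1.2.127) does not contain 146.1.3.126
  146.1.3.128/25 (146.1.3.128 - 146.1.3.255) does not contain 146.1.3.126
  146.1.16.0/21 (146.1.16.0 - 146.1.23.255) does not contain 146.1.3.126
  146.1.64.0/19 (146.1.64.0 - 146.1.95.255) does not contain 146.1.3.126
Longest matching prefix is /18 -> next hop R1.

R1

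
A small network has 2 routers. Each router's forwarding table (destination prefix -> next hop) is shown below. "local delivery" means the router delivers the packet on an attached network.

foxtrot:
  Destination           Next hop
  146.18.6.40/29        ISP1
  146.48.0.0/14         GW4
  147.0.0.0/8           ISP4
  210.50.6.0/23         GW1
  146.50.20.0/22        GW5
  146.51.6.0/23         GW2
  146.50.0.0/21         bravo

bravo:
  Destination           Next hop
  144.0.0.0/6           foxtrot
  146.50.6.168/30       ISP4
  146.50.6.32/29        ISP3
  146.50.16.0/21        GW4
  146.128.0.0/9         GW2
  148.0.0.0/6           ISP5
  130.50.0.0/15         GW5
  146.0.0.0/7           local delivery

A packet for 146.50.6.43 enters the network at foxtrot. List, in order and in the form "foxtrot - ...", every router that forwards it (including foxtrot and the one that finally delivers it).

foxtrot - bravo

At foxtrot: longest match for 146.50.6.43 is 146.50.0.0/21 -> bravo
At bravo: longest match for 146.50.6.43 is 146.0.0.0/7 -> local delivery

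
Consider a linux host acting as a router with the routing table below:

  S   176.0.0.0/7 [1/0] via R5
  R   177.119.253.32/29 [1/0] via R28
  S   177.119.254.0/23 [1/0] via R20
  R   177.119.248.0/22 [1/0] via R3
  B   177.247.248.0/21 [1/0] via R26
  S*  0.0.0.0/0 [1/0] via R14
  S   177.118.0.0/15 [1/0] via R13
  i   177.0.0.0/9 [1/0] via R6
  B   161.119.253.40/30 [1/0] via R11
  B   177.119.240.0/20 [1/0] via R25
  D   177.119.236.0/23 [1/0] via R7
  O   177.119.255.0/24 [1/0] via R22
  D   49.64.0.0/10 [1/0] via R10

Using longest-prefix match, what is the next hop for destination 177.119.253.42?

R25

Routes whose prefix contains 177.119.253.42:
  0.0.0.0/0 (default, matches everything) -> R14
  176.0.0.0/7 (176.0.0.0 - 177.255.255.255) -> R5
  177.0.0.0/9 (177.0.0.0 - 177.127.255.255) -> R6
  177.118.0.0/15 (177.118.0.0 - 177.119.255.255) -> R13
  177.119.240.0/20 (177.119.240.0 - 177.119.255.255) -> R25
More-specific entries that do NOT match:
  161.119.253.40/30 (161.119.253.40 - 161.119.253.43) does not contain 177.119.253.42
  177.119.253.32/29 (177.119.253.32 - 177.119.253.39) does not contain 177.119.253.42
  177.119.255.0/24 (177.119.255.0 - 177.119.255.255) does not contain 177.119.253.42
  177.119.254.0/23 (177.119.254.0 - 177.119.255.255) does not contain 177.119.253.42
  177.119.236.0/23 (177.119.236.0 - 177.119.237.255) does not contain 177.119.253.42
  177.119.248.0/22 (177.119.248.0 - 177.119.251.255) does not contain 177.119.253.42
  177.247.248.0/21 (177.247.248.0 - 177.247.255.255) does not contain 177.119.253.42
Longest matching prefix is /20 -> next hop R25.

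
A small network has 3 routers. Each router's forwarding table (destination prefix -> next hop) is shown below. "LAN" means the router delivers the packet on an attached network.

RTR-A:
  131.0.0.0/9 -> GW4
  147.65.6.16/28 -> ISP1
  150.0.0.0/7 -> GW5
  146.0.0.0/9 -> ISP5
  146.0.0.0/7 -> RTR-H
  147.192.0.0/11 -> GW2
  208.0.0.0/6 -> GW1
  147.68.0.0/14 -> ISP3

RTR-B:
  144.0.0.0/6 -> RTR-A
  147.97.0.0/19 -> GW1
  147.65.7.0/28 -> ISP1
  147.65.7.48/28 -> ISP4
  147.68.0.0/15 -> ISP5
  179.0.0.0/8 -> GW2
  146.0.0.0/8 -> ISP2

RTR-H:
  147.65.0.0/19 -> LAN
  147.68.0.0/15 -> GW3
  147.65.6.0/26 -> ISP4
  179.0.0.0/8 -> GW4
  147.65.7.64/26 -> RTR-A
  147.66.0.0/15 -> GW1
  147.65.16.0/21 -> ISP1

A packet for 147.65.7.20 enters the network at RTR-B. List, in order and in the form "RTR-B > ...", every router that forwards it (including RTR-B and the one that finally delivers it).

RTR-B > RTR-A > RTR-H

At RTR-B: longest match for 147.65.7.20 is 144.0.0.0/6 -> RTR-A
At RTR-A: longest match for 147.65.7.20 is 146.0.0.0/7 -> RTR-H
At RTR-H: longest match for 147.65.7.20 is 147.65.0.0/19 -> LAN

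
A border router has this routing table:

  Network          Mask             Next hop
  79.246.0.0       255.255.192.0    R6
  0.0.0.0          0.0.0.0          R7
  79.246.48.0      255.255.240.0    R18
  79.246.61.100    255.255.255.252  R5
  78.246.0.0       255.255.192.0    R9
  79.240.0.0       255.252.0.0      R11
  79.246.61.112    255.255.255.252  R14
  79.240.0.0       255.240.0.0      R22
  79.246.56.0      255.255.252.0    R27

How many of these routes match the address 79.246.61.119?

4

Prefixes containing 79.246.61.119:
  0.0.0.0/0 (default, matches everything)
  79.240.0.0/12 (79.240.0.0 - 79.255.255.255)
  79.246.0.0/18 (79.246.0.0 - 79.246.63.255)
  79.246.48.0/20 (79.246.48.0 - 79.246.63.255)
Total matching entries: 4.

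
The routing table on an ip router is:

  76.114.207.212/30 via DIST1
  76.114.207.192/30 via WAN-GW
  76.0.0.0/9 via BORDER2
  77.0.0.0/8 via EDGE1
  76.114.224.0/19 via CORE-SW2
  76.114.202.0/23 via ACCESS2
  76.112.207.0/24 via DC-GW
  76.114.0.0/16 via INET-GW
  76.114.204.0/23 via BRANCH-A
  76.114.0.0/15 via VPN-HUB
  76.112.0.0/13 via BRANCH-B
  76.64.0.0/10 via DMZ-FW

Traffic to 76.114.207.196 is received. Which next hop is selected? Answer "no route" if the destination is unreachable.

Routes whose prefix contains 76.114.207.196:
  76.0.0.0/9 (76.0.0.0 - 76.127.255.255) -> BORDER2
  76.64.0.0/10 (76.64.0.0 - 76.127.255.255) -> DMZ-FW
  76.112.0.0/13 (76.112.0.0 - 76.119.255.255) -> BRANCH-B
  76.114.0.0/15 (76.114.0.0 - 76.115.255.255) -> VPN-HUB
  76.114.0.0/16 (76.114.0.0 - 76.114.255.255) -> INET-GW
More-specific entries that do NOT match:
  76.114.207.212/30 (76.114.207.212 - 76.114.207.215) does not contain 76.114.207.196
  76.114.207.192/30 (76.114.207.192 - 76.114.207.195) does not contain 76.114.207.196
  76.112.207.0/24 (76.112.207.0 - 76.112.207.255) does not contain 76.114.207.196
  76.114.202.0/23 (76.114.202.0 - 76.114.203.255) does not contain 76.114.207.196
  76.114.204.0/23 (76.114.204.0 - 76.114.205.255) does not contain 76.114.207.196
  76.114.224.0/19 (76.114.224.0 - 76.114.255.255) does not contain 76.114.207.196
Longest matching prefix is /16 -> next hop INET-GW.

INET-GW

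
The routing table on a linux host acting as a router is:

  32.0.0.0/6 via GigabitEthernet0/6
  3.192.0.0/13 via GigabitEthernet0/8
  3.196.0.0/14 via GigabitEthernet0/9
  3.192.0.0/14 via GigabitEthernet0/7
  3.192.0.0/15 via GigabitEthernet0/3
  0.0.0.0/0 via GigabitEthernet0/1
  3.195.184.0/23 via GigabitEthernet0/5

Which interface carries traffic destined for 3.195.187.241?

GigabitEthernet0/7

Routes whose prefix contains 3.195.187.241:
  0.0.0.0/0 (default, matches everything) -> GigabitEthernet0/1
  3.192.0.0/13 (3.192.0.0 - 3.199.255.255) -> GigabitEthernet0/8
  3.192.0.0/14 (3.192.0.0 - 3.195.255.255) -> GigabitEthernet0/7
More-specific entries that do NOT match:
  3.195.184.0/23 (3.195.184.0 - 3.195.185.255) does not contain 3.195.187.241
  3.192.0.0/15 (3.192.0.0 - 3.193.255.255) does not contain 3.195.187.241
Longest matching prefix is /14 -> interface GigabitEthernet0/7.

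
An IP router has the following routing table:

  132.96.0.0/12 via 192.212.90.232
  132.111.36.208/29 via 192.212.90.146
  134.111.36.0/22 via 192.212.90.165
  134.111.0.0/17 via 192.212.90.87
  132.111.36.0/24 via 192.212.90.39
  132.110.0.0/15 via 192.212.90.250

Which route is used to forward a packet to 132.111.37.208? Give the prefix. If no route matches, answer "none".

Entries matching 132.111.37.208:
  132.96.0.0/12 (132.96.0.0 - 132.111.255.255)
  132.110.0.0/15 (132.110.0.0 - 132.111.255.255)
Most specific is 132.110.0.0/15.

132.110.0.0/15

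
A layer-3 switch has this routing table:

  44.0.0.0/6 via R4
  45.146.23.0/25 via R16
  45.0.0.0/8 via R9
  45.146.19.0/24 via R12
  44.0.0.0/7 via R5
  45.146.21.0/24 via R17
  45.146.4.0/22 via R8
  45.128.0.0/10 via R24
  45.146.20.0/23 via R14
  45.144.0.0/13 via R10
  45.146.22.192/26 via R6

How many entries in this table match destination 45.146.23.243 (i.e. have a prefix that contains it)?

5

Prefixes containing 45.146.23.243:
  44.0.0.0/6 (44.0.0.0 - 47.255.255.255)
  44.0.0.0/7 (44.0.0.0 - 45.255.255.255)
  45.0.0.0/8 (45.0.0.0 - 45.255.255.255)
  45.128.0.0/10 (45.128.0.0 - 45.191.255.255)
  45.144.0.0/13 (45.144.0.0 - 45.151.255.255)
Total matching entries: 5.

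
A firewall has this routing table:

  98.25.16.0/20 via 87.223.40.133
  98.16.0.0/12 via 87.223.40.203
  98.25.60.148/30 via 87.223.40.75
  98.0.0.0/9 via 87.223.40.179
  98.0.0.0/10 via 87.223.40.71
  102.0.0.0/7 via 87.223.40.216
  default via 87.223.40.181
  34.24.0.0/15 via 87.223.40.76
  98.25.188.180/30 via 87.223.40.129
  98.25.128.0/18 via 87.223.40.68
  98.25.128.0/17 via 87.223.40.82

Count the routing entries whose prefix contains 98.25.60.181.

4

Prefixes containing 98.25.60.181:
  0.0.0.0/0 (default, matches everything)
  98.0.0.0/9 (98.0.0.0 - 98.127.255.255)
  98.0.0.0/10 (98.0.0.0 - 98.63.255.255)
  98.16.0.0/12 (98.16.0.0 - 98.31.255.255)
Total matching entries: 4.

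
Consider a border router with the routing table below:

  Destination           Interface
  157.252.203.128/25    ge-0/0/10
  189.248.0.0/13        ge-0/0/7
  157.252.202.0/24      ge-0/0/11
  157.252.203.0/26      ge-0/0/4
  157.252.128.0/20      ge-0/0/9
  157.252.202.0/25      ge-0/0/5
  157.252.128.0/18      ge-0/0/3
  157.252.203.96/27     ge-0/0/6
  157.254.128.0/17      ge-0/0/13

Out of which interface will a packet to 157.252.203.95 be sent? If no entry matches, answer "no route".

No entry's prefix contains 157.252.203.95; there is no default route.

no route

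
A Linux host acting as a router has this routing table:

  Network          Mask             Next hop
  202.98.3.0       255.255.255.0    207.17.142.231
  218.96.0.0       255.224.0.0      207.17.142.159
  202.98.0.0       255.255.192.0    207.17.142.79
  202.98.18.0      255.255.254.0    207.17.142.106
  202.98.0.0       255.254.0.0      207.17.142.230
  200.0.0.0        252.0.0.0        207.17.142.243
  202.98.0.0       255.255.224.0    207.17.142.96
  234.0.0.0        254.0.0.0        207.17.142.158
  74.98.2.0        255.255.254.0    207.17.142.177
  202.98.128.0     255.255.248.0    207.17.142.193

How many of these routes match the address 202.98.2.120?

4

Prefixes containing 202.98.2.120:
  200.0.0.0/6 (200.0.0.0 - 203.255.255.255)
  202.98.0.0/15 (202.98.0.0 - 202.99.255.255)
  202.98.0.0/18 (202.98.0.0 - 202.98.63.255)
  202.98.0.0/19 (202.98.0.0 - 202.98.31.255)
Total matching entries: 4.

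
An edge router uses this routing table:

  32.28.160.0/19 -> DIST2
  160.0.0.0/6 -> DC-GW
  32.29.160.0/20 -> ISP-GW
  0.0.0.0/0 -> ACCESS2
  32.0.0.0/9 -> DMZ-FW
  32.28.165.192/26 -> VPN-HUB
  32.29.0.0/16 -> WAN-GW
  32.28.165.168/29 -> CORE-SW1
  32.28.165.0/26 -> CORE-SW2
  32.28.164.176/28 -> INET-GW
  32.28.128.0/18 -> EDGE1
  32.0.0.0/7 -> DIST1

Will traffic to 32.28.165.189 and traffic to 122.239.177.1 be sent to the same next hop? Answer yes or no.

no

32.28.165.189: longest match 32.28.160.0/19 -> DIST2
122.239.177.1: longest match 0.0.0.0/0 -> ACCESS2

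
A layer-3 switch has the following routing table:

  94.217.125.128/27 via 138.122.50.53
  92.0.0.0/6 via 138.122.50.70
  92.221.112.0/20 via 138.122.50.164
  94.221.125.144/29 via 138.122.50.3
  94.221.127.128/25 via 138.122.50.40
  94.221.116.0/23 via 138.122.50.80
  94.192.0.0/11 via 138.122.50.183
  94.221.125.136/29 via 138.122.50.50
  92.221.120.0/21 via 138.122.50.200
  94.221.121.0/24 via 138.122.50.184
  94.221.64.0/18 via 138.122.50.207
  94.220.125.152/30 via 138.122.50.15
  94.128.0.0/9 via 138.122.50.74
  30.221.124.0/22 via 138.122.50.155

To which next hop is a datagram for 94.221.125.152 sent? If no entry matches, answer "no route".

Routes whose prefix contains 94.221.125.152:
  92.0.0.0/6 (92.0.0.0 - 95.255.255.255) -> 138.122.50.70
  94.128.0.0/9 (94.128.0.0 - 94.255.255.255) -> 138.122.50.74
  94.192.0.0/11 (94.192.0.0 - 94.223.255.255) -> 138.122.50.183
  94.221.64.0/18 (94.221.64.0 - 94.221.127.255) -> 138.122.50.207
More-specific entries that do NOT match:
  94.220.125.152/30 (94.220.125.152 - 94.220.125.155) does not contain 94.221.125.152
  94.221.125.144/29 (94.221.125.144 - 94.221.125.151) does not contain 94.221.125.152
  94.221.125.136/29 (94.221.125.136 - 94.221.125.143) does not contain 94.221.125.152
  94.217.125.128/27 (94.217.125.128 - 94.217.125.159) does not contain 94.221.125.152
  94.221.127.128/25 (94.221.127.128 - 94.221.127.255) does not contain 94.221.125.152
  94.221.121.0/24 (94.221.121.0 - 94.221.121.255) does not contain 94.221.125.152
  94.221.116.0/23 (94.221.116.0 - 94.221.117.255) does not contain 94.221.125.152
  30.221.124.0/22 (30.221.124.0 - 30.221.127.255) does not contain 94.221.125.152
  92.221.120.0/21 (92.221.120.0 - 92.221.127.255) does not contain 94.221.125.152
  92.221.112.0/20 (92.221.112.0 - 92.221.127.255) does not contain 94.221.125.152
Longest matching prefix is /18 -> next hop 138.122.50.207.

138.122.50.207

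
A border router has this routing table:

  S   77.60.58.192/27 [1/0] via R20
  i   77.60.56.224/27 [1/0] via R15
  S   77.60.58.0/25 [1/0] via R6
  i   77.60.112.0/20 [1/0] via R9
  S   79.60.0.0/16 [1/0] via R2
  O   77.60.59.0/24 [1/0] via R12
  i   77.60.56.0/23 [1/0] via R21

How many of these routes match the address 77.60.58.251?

No listed prefix contains 77.60.58.251.
Total matching entries: 0.

0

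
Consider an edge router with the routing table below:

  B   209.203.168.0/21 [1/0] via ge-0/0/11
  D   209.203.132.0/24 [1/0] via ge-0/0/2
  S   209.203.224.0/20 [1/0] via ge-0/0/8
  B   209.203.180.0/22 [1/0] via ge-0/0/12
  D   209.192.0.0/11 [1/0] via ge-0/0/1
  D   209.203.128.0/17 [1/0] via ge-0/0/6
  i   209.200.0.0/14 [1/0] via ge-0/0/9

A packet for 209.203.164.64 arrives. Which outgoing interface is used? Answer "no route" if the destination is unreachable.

ge-0/0/6

Routes whose prefix contains 209.203.164.64:
  209.192.0.0/11 (209.192.0.0 - 209.223.255.255) -> ge-0/0/1
  209.200.0.0/14 (209.200.0.0 - 209.203.255.255) -> ge-0/0/9
  209.203.128.0/17 (209.203.128.0 - 209.203.255.255) -> ge-0/0/6
More-specific entries that do NOT match:
  209.203.132.0/24 (209.203.132.0 - 209.203.132.255) does not contain 209.203.164.64
  209.203.180.0/22 (209.203.180.0 - 209.203.183.255) does not contain 209.203.164.64
  209.203.168.0/21 (209.203.168.0 - 209.203.175.255) does not contain 209.203.164.64
  209.203.224.0/20 (209.203.224.0 - 209.203.239.255) does not contain 209.203.164.64
Longest matching prefix is /17 -> interface ge-0/0/6.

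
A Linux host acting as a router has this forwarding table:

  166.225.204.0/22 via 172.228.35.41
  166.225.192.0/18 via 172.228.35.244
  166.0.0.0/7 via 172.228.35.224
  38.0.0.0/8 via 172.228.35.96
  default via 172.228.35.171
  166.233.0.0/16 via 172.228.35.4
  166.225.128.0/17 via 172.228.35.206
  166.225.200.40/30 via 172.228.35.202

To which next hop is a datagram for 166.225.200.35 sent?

172.228.35.244

Routes whose prefix contains 166.225.200.35:
  0.0.0.0/0 (default, matches everything) -> 172.228.35.171
  166.0.0.0/7 (166.0.0.0 - 167.255.255.255) -> 172.228.35.224
  166.225.128.0/17 (166.225.128.0 - 166.225.255.255) -> 172.228.35.206
  166.225.192.0/18 (166.225.192.0 - 166.225.255.255) -> 172.228.35.244
More-specific entries that do NOT match:
  166.225.200.40/30 (166.225.200.40 - 166.225.200.43) does not contain 166.225.200.35
  166.225.204.0/22 (166.225.204.0 - 166.225.207.255) does not contain 166.225.200.35
Longest matching prefix is /18 -> next hop 172.228.35.244.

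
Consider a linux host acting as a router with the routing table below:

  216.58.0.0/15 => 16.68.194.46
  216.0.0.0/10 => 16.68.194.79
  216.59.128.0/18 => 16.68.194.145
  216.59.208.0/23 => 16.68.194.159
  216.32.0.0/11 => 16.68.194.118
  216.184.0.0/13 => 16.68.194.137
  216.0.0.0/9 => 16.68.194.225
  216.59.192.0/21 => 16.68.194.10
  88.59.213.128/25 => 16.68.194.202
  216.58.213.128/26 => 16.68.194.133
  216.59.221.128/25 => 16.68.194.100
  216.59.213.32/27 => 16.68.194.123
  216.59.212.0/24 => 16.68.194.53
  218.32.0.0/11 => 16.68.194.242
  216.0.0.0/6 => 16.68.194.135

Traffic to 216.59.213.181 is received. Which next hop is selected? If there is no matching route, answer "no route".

Routes whose prefix contains 216.59.213.181:
  216.0.0.0/6 (216.0.0.0 - 219.255.255.255) -> 16.68.194.135
  216.0.0.0/9 (216.0.0.0 - 216.127.255.255) -> 16.68.194.225
  216.0.0.0/10 (216.0.0.0 - 216.63.255.255) -> 16.68.194.79
  216.32.0.0/11 (216.32.0.0 - 216.63.255.255) -> 16.68.194.118
  216.58.0.0/15 (216.58.0.0 - 216.59.255.255) -> 16.68.194.46
More-specific entries that do NOT match:
  216.59.213.32/27 (216.59.213.32 - 216.59.213.63) does not contain 216.59.213.181
  216.58.213.128/26 (216.58.213.128 - 216.58.213.191) does not contain 216.59.213.181
  88.59.213.128/25 (88.59.213.128 - 88.59.213.255) does not contain 216.59.213.181
  216.59.221.128/25 (216.59.221.128 - 216.59.221.255) does not contain 216.59.213.181
  216.59.212.0/24 (216.59.212.0 - 216.59.212.255) does not contain 216.59.213.181
  216.59.208.0/23 (216.59.208.0 - 216.59.209.255) does not contain 216.59.213.181
  216.59.192.0/21 (216.59.192.0 - 216.59.199.255) does not contain 216.59.213.181
  216.59.128.0/18 (216.59.128.0 - 216.59.191.255) does not contain 216.59.213.181
Longest matching prefix is /15 -> next hop 16.68.194.46.

16.68.194.46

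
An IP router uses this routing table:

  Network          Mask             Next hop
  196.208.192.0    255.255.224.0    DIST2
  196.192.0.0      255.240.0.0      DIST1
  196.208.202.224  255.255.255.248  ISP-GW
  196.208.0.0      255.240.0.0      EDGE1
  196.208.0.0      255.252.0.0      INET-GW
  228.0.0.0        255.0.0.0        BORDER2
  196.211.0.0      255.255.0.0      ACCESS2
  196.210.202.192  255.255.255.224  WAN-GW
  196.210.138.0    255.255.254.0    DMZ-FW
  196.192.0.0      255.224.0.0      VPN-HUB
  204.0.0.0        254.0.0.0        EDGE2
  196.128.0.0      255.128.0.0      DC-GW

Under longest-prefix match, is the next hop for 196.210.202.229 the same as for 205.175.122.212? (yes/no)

196.210.202.229: longest match 196.208.0.0/14 -> INET-GW
205.175.122.212: longest match 204.0.0.0/7 -> EDGE2

no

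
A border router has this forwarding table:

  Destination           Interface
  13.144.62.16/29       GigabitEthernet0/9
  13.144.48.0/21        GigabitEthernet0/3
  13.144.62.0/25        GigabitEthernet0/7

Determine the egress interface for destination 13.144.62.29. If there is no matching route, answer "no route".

Routes whose prefix contains 13.144.62.29:
  13.144.62.0/25 (13.144.62.0 - 13.144.62.127) -> GigabitEthernet0/7
More-specific entries that do NOT match:
  13.144.62.16/29 (13.144.62.16 - 13.144.62.23) does not contain 13.144.62.29
Longest matching prefix is /25 -> interface GigabitEthernet0/7.

GigabitEthernet0/7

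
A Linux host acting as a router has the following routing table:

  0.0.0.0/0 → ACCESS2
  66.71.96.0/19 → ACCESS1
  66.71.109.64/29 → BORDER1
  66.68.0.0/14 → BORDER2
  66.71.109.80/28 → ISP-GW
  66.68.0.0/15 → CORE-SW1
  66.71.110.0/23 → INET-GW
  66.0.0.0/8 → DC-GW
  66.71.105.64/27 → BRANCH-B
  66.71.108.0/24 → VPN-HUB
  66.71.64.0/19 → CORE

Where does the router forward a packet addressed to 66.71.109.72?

Routes whose prefix contains 66.71.109.72:
  0.0.0.0/0 (default, matches everything) -> ACCESS2
  66.0.0.0/8 (66.0.0.0 - 66.255.255.255) -> DC-GW
  66.68.0.0/14 (66.68.0.0 - 66.71.255.255) -> BORDER2
  66.71.96.0/19 (66.71.96.0 - 66.71.127.255) -> ACCESS1
More-specific entries that do NOT match:
  66.71.109.64/29 (66.71.109.64 - 66.71.109.71) does not contain 66.71.109.72
  66.71.109.80/28 (66.71.109.80 - 66.71.109.95) does not contain 66.71.109.72
  66.71.105.64/27 (66.71.105.64 - 66.71.105.95) does not contain 66.71.109.72
  66.71.108.0/24 (66.71.108.0 - 66.71.108.255) does not contain 66.71.109.72
  66.71.110.0/23 (66.71.110.0 - 66.71.111.255) does not contain 66.71.109.72
Longest matching prefix is /19 -> next hop ACCESS1.

ACCESS1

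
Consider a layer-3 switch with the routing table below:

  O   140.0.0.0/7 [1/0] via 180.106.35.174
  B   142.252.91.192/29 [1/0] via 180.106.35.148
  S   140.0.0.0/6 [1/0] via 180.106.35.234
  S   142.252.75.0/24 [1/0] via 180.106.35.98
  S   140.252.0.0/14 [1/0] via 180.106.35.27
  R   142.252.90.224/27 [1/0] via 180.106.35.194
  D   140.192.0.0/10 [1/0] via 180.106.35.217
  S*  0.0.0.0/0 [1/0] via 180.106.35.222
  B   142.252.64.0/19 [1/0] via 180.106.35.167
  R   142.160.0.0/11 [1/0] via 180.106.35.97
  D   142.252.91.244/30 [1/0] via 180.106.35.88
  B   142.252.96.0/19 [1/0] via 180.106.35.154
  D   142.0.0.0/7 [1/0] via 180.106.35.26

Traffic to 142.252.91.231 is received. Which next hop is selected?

Routes whose prefix contains 142.252.91.231:
  0.0.0.0/0 (default, matches everything) -> 180.106.35.222
  140.0.0.0/6 (140.0.0.0 - 143.255.255.255) -> 180.106.35.234
  142.0.0.0/7 (142.0.0.0 - 143.255.255.255) -> 180.106.35.26
  142.252.64.0/19 (142.252.64.0 - 142.252.95.255) -> 180.106.35.167
More-specific entries that do NOT match:
  142.252.91.244/30 (142.252.91.244 - 142.252.91.247) does not contain 142.252.91.231
  142.252.91.192/29 (142.252.91.192 - 142.252.91.199) does not contain 142.252.91.231
  142.252.90.224/27 (142.252.90.224 - 142.252.90.255) does not contain 142.252.91.231
  142.252.75.0/24 (142.252.75.0 - 142.252.75.255) does not contain 142.252.91.231
Longest matching prefix is /19 -> next hop 180.106.35.167.

180.106.35.167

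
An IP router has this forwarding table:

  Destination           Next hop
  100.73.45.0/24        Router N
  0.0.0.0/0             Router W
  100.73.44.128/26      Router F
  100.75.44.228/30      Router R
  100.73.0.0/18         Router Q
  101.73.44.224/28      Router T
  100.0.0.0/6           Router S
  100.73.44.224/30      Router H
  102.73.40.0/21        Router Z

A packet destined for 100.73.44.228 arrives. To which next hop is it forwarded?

Router Q

Routes whose prefix contains 100.73.44.228:
  0.0.0.0/0 (default, matches everything) -> Router W
  100.0.0.0/6 (100.0.0.0 - 103.255.255.255) -> Router S
  100.73.0.0/18 (100.73.0.0 - 100.73.63.255) -> Router Q
More-specific entries that do NOT match:
  100.75.44.228/30 (100.75.44.228 - 100.75.44.231) does not contain 100.73.44.228
  100.73.44.224/30 (100.73.44.224 - 100.73.44.227) does not contain 100.73.44.228
  101.73.44.224/28 (101.73.44.224 - 101.73.44.239) does not contain 100.73.44.228
  100.73.44.128/26 (100.73.44.128 - 100.73.44.191) does not contain 100.73.44.228
  100.73.45.0/24 (100.73.45.0 - 100.73.45.255) does not contain 100.73.44.228
  102.73.40.0/21 (102.73.40.0 - 102.73.47.255) does not contain 100.73.44.228
Longest matching prefix is /18 -> next hop Router Q.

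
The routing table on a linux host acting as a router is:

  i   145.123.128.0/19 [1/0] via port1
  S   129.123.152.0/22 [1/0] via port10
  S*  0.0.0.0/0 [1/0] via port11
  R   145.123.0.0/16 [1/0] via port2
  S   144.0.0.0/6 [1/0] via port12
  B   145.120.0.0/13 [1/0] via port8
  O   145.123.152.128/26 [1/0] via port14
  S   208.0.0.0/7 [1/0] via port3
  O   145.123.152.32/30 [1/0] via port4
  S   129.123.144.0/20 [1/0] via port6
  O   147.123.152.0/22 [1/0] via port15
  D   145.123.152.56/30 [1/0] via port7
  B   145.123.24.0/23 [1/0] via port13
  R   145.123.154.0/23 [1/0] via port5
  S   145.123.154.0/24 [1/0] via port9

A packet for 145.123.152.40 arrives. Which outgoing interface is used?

port1

Routes whose prefix contains 145.123.152.40:
  0.0.0.0/0 (default, matches everything) -> port11
  144.0.0.0/6 (144.0.0.0 - 147.255.255.255) -> port12
  145.120.0.0/13 (145.120.0.0 - 145.127.255.255) -> port8
  145.123.0.0/16 (145.123.0.0 - 145.123.255.255) -> port2
  145.123.128.0/19 (145.123.128.0 - 145.123.159.255) -> port1
More-specific entries that do NOT match:
  145.123.152.32/30 (145.123.152.32 - 145.123.152.35) does not contain 145.123.152.40
  145.123.152.56/30 (145.123.152.56 - 145.123.152.59) does not contain 145.123.152.40
  145.123.152.128/26 (145.123.152.128 - 145.123.152.191) does not contain 145.123.152.40
  145.123.154.0/24 (145.123.154.0 - 145.123.154.255) does not contain 145.123.152.40
  145.123.24.0/23 (145.123.24.0 - 145.123.25.255) does not contain 145.123.152.40
  145.123.154.0/23 (145.123.154.0 - 145.123.155.255) does not contain 145.123.152.40
  129.123.152.0/22 (129.123.152.0 - 129.123.155.255) does not contain 145.123.152.40
  147.123.152.0/22 (147.123.152.0 - 147.123.155.255) does not contain 145.123.152.40
  129.123.144.0/20 (129.123.144.0 - 129.123.159.255) does not contain 145.123.152.40
Longest matching prefix is /19 -> interface port1.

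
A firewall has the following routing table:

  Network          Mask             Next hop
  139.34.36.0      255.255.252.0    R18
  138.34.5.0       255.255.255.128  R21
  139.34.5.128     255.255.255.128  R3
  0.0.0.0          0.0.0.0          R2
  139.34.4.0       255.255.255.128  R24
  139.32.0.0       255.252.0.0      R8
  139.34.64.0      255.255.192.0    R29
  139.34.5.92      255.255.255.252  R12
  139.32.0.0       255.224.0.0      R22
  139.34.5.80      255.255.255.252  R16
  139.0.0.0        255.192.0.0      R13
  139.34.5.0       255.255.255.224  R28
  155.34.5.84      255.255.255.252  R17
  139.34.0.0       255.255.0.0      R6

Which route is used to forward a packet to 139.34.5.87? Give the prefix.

139.34.0.0/16

Entries matching 139.34.5.87:
  0.0.0.0/0 (default, matches everything)
  139.0.0.0/10 (139.0.0.0 - 139.63.255.255)
  139.32.0.0/11 (139.32.0.0 - 139.63.255.255)
  139.32.0.0/14 (139.32.0.0 - 139.35.255.255)
  139.34.0.0/16 (139.34.0.0 - 139.34.255.255)
Most specific is 139.34.0.0/16.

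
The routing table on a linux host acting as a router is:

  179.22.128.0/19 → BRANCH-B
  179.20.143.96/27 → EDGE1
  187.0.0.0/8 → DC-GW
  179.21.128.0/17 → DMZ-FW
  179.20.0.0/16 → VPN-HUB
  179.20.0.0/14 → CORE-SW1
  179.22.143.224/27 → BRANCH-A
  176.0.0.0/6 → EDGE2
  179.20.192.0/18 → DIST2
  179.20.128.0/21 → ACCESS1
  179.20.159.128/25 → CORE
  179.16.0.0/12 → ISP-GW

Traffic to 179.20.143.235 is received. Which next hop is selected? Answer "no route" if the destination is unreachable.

VPN-HUB

Routes whose prefix contains 179.20.143.235:
  176.0.0.0/6 (176.0.0.0 - 179.255.255.255) -> EDGE2
  179.16.0.0/12 (179.16.0.0 - 179.31.255.255) -> ISP-GW
  179.20.0.0/14 (179.20.0.0 - 179.23.255.255) -> CORE-SW1
  179.20.0.0/16 (179.20.0.0 - 179.20.255.255) -> VPN-HUB
More-specific entries that do NOT match:
  179.20.143.96/27 (179.20.143.96 - 179.20.143.127) does not contain 179.20.143.235
  179.22.143.224/27 (179.22.143.224 - 179.22.143.255) does not contain 179.20.143.235
  179.20.159.128/25 (179.20.159.128 - 179.20.159.255) does not contain 179.20.143.235
  179.20.128.0/21 (179.20.128.0 - 179.20.135.255) does not contain 179.20.143.235
  179.22.128.0/19 (179.22.128.0 - 179.22.159.255) does not contain 179.20.143.235
  179.20.192.0/18 (179.20.192.0 - 179.20.255.255) does not contain 179.20.143.235
  179.21.128.0/17 (179.21.128.0 - 179.21.255.255) does not contain 179.20.143.235
Longest matching prefix is /16 -> next hop VPN-HUB.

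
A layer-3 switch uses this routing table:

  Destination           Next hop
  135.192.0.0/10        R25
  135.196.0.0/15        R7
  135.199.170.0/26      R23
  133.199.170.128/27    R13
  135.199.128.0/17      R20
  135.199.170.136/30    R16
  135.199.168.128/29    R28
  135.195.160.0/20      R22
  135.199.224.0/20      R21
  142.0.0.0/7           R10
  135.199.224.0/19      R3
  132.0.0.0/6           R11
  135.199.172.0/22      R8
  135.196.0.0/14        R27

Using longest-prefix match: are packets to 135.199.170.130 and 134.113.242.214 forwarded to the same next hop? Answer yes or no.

no

135.199.170.130: longest match 135.199.128.0/17 -> R20
134.113.242.214: longest match 132.0.0.0/6 -> R11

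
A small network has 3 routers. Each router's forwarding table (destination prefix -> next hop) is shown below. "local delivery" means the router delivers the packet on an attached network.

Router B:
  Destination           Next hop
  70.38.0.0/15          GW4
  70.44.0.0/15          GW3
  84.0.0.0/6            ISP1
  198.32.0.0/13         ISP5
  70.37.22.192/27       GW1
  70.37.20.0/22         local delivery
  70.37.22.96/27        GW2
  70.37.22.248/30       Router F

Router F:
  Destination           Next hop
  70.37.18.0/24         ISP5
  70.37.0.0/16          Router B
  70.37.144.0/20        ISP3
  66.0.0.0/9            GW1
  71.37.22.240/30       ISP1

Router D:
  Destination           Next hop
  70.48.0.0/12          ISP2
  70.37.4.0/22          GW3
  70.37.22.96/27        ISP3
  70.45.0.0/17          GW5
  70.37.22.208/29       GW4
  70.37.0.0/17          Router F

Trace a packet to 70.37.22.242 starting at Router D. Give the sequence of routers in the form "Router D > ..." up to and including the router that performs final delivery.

Router D > Router F > Router B

At Router D: longest match for 70.37.22.242 is 70.37.0.0/17 -> Router F
At Router F: longest match for 70.37.22.242 is 70.37.0.0/16 -> Router B
At Router B: longest match for 70.37.22.242 is 70.37.20.0/22 -> local delivery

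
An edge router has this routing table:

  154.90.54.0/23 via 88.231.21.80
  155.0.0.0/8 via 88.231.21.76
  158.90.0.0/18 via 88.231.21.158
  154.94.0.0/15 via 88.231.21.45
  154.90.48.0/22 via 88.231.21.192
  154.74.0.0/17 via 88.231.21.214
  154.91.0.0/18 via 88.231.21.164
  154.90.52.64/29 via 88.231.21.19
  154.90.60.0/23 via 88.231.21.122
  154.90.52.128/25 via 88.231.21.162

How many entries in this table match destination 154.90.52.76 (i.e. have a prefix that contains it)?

No listed prefix contains 154.90.52.76.
Total matching entries: 0.

0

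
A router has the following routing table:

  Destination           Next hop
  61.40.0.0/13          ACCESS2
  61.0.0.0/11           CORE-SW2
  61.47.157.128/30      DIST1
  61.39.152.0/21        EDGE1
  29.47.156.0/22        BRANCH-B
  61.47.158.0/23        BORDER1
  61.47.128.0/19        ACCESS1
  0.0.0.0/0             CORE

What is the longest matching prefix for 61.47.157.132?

Entries matching 61.47.157.132:
  0.0.0.0/0 (default, matches everything)
  61.40.0.0/13 (61.40.0.0 - 61.47.255.255)
  61.47.128.0/19 (61.47.128.0 - 61.47.159.255)
Most specific is 61.47.128.0/19.

61.47.128.0/19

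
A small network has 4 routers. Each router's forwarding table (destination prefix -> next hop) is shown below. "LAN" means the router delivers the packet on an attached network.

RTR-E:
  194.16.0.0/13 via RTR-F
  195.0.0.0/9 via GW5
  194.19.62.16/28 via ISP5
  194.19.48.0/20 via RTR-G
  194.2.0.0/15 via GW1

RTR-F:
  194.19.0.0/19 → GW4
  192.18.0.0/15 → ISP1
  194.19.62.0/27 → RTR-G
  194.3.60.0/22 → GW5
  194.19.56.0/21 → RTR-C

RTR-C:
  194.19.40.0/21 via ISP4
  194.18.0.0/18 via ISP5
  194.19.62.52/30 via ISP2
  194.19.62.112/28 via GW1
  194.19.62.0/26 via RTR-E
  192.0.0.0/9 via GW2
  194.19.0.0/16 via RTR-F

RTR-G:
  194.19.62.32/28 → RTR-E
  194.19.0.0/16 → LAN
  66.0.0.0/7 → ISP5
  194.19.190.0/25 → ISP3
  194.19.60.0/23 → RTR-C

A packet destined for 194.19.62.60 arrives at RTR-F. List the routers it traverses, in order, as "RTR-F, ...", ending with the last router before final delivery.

RTR-F, RTR-C, RTR-E, RTR-G

At RTR-F: longest match for 194.19.62.60 is 194.19.56.0/21 -> RTR-C
At RTR-C: longest match for 194.19.62.60 is 194.19.62.0/26 -> RTR-E
At RTR-E: longest match for 194.19.62.60 is 194.19.48.0/20 -> RTR-G
At RTR-G: longest match for 194.19.62.60 is 194.19.0.0/16 -> LAN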